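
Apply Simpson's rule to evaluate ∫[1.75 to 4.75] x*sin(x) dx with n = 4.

f(x) = x*sin(x)
a = 1.75, b = 4.75, n = 4
h = (b - a)/n = 0.750000

Simpson's rule: (h/3)[f(x₀) + 4f(x₁) + 2f(x₂) + ... + f(xₙ)]

x_0 = 1.7500, f(x_0) = 1.721975, coefficient = 1
x_1 = 2.5000, f(x_1) = 1.496180, coefficient = 4
x_2 = 3.2500, f(x_2) = -0.351634, coefficient = 2
x_3 = 4.0000, f(x_3) = -3.027210, coefficient = 4
x_4 = 4.7500, f(x_4) = -4.746641, coefficient = 1

I ≈ (0.750000/3) × -9.852052 = -2.463013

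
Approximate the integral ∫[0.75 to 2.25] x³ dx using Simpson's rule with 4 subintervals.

f(x) = x³
a = 0.75, b = 2.25, n = 4
h = (b - a)/n = 0.375000

Simpson's rule: (h/3)[f(x₀) + 4f(x₁) + 2f(x₂) + ... + f(xₙ)]

x_0 = 0.7500, f(x_0) = 0.421875, coefficient = 1
x_1 = 1.1250, f(x_1) = 1.423828, coefficient = 4
x_2 = 1.5000, f(x_2) = 3.375000, coefficient = 2
x_3 = 1.8750, f(x_3) = 6.591797, coefficient = 4
x_4 = 2.2500, f(x_4) = 11.390625, coefficient = 1

I ≈ (0.375000/3) × 50.625000 = 6.328125
Exact value: 6.328125
Error: 0.000000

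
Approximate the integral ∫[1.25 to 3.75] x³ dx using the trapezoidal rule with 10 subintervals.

f(x) = x³
a = 1.25, b = 3.75, n = 10
h = (b - a)/n = 0.250000

Trapezoidal rule: (h/2)[f(x₀) + 2f(x₁) + 2f(x₂) + ... + f(xₙ)]

x_0 = 1.2500, f(x_0) = 1.953125, coefficient = 1
x_1 = 1.5000, f(x_1) = 3.375000, coefficient = 2
x_2 = 1.7500, f(x_2) = 5.359375, coefficient = 2
x_3 = 2.0000, f(x_3) = 8.000000, coefficient = 2
x_4 = 2.2500, f(x_4) = 11.390625, coefficient = 2
x_5 = 2.5000, f(x_5) = 15.625000, coefficient = 2
x_6 = 2.7500, f(x_6) = 20.796875, coefficient = 2
x_7 = 3.0000, f(x_7) = 27.000000, coefficient = 2
x_8 = 3.2500, f(x_8) = 34.328125, coefficient = 2
x_9 = 3.5000, f(x_9) = 42.875000, coefficient = 2
x_10 = 3.7500, f(x_10) = 52.734375, coefficient = 1

I ≈ (0.250000/2) × 392.187500 = 49.023438
Exact value: 48.828125
Error: 0.195312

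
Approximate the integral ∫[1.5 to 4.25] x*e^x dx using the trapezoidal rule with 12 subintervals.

f(x) = x*e^x
a = 1.5, b = 4.25, n = 12
h = (b - a)/n = 0.229167

Trapezoidal rule: (h/2)[f(x₀) + 2f(x₁) + 2f(x₂) + ... + f(xₙ)]

x_0 = 1.5000, f(x_0) = 6.722534, coefficient = 1
x_1 = 1.7292, f(x_1) = 9.745506, coefficient = 2
x_2 = 1.9583, f(x_2) = 13.879697, coefficient = 2
x_3 = 2.1875, f(x_3) = 19.496975, coefficient = 2
x_4 = 2.4167, f(x_4) = 27.087053, coefficient = 2
x_5 = 2.6458, f(x_5) = 37.293513, coefficient = 2
x_6 = 2.8750, f(x_6) = 50.960594, coefficient = 2
x_7 = 3.1042, f(x_7) = 69.193848, coefficient = 2
x_8 = 3.3333, f(x_8) = 93.438750, coefficient = 2
x_9 = 3.5625, f(x_9) = 125.582454, coefficient = 2
x_10 = 3.7917, f(x_10) = 168.085427, coefficient = 2
x_11 = 4.0208, f(x_11) = 224.151578, coefficient = 2
x_12 = 4.2500, f(x_12) = 297.948002, coefficient = 1

I ≈ (0.229167/2) × 1982.501326 = 227.161610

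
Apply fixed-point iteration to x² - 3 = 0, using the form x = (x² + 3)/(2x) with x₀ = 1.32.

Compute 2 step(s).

Equation: x² - 3 = 0
Fixed-point form: x = (x² + 3)/(2x)
x₀ = 1.32

x_1 = g(1.320000) = 1.796364
x_2 = g(1.796364) = 1.733202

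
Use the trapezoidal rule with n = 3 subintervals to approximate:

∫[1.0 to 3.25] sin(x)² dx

f(x) = sin(x)²
a = 1.0, b = 3.25, n = 3
h = (b - a)/n = 0.750000

Trapezoidal rule: (h/2)[f(x₀) + 2f(x₁) + 2f(x₂) + ... + f(xₙ)]

x_0 = 1.0000, f(x_0) = 0.708073, coefficient = 1
x_1 = 1.7500, f(x_1) = 0.968228, coefficient = 2
x_2 = 2.5000, f(x_2) = 0.358169, coefficient = 2
x_3 = 3.2500, f(x_3) = 0.011706, coefficient = 1

I ≈ (0.750000/2) × 3.372574 = 1.264715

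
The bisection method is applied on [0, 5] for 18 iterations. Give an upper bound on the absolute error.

Bisection error bound: |error| ≤ (b-a)/2^n
|error| ≤ (5 - 0)/2^18 = 5/2^18
|error| ≤ 0.0000190735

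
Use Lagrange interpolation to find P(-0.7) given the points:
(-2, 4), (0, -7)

Lagrange interpolation formula:
P(x) = Σ yᵢ × Lᵢ(x)
where Lᵢ(x) = Π_{j≠i} (x - xⱼ)/(xᵢ - xⱼ)

L_0(-0.7) = (-0.7 - 0)/(-2 - 0) = 0.350000
L_1(-0.7) = (-0.7 - (-2))/(0 - (-2)) = 0.650000

P(-0.7) = 4×L_0(-0.7) + (-7)×L_1(-0.7)
P(-0.7) = -3.150000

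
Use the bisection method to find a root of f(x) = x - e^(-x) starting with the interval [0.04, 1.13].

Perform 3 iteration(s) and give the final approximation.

f(x) = x - e^(-x)
Initial interval: [0.04, 1.13]

Iteration 1:
  c_1 = (0.040000 + 1.130000)/2 = 0.585000
  f(c_1) = f(0.585000) = 0.027894
  f(a) × f(c) < 0, new interval: [0.040000, 0.585000]
Iteration 2:
  c_2 = (0.040000 + 0.585000)/2 = 0.312500
  f(c_2) = f(0.312500) = -0.419116
  f(a) × f(c) ≥ 0, new interval: [0.312500, 0.585000]
Iteration 3:
  c_3 = (0.312500 + 0.585000)/2 = 0.448750
  f(c_3) = f(0.448750) = -0.189676
  f(a) × f(c) ≥ 0, new interval: [0.448750, 0.585000]

After 3 iteration(s), the approximation is c_3 = 0.448750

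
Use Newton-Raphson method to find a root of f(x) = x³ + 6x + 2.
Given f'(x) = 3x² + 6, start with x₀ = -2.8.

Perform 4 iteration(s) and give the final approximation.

f(x) = x³ + 6x + 2
f'(x) = 3x² + 6
x₀ = -2.8

Newton-Raphson formula: x_{n+1} = x_n - f(x_n)/f'(x_n)

Iteration 1:
  f(-2.800000) = -36.752000
  f'(-2.800000) = 29.520000
  x_1 = -2.800000 - (-36.752000)/29.520000 = -1.555014
Iteration 2:
  f(-1.555014) = -11.090208
  f'(-1.555014) = 13.254201
  x_2 = -1.555014 - (-11.090208)/13.254201 = -0.718282
Iteration 3:
  f(-0.718282) = -2.680275
  f'(-0.718282) = 7.547787
  x_3 = -0.718282 - (-2.680275)/7.547787 = -0.363175
Iteration 4:
  f(-0.363175) = -0.226949
  f'(-0.363175) = 6.395688
  x_4 = -0.363175 - (-0.226949)/6.395688 = -0.327690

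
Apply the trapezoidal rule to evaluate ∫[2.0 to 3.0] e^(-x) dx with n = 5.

f(x) = e^(-x)
a = 2.0, b = 3.0, n = 5
h = (b - a)/n = 0.200000

Trapezoidal rule: (h/2)[f(x₀) + 2f(x₁) + 2f(x₂) + ... + f(xₙ)]

x_0 = 2.0000, f(x_0) = 0.135335, coefficient = 1
x_1 = 2.2000, f(x_1) = 0.110803, coefficient = 2
x_2 = 2.4000, f(x_2) = 0.090718, coefficient = 2
x_3 = 2.6000, f(x_3) = 0.074274, coefficient = 2
x_4 = 2.8000, f(x_4) = 0.060810, coefficient = 2
x_5 = 3.0000, f(x_5) = 0.049787, coefficient = 1

I ≈ (0.200000/2) × 0.858332 = 0.085833
Exact value: 0.085548
Error: 0.000285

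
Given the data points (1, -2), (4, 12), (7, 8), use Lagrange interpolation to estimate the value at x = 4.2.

Lagrange interpolation formula:
P(x) = Σ yᵢ × Lᵢ(x)
where Lᵢ(x) = Π_{j≠i} (x - xⱼ)/(xᵢ - xⱼ)

L_0(4.2) = (4.2 - 4)/(1 - 4) × (4.2 - 7)/(1 - 7) = -0.031111
L_1(4.2) = (4.2 - 1)/(4 - 1) × (4.2 - 7)/(4 - 7) = 0.995556
L_2(4.2) = (4.2 - 1)/(7 - 1) × (4.2 - 4)/(7 - 4) = 0.035556

P(4.2) = (-2)×L_0(4.2) + 12×L_1(4.2) + 8×L_2(4.2)
P(4.2) = 12.293333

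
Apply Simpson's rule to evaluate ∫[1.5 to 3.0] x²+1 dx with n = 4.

f(x) = x²+1
a = 1.5, b = 3.0, n = 4
h = (b - a)/n = 0.375000

Simpson's rule: (h/3)[f(x₀) + 4f(x₁) + 2f(x₂) + ... + f(xₙ)]

x_0 = 1.5000, f(x_0) = 3.250000, coefficient = 1
x_1 = 1.8750, f(x_1) = 4.515625, coefficient = 4
x_2 = 2.2500, f(x_2) = 6.062500, coefficient = 2
x_3 = 2.6250, f(x_3) = 7.890625, coefficient = 4
x_4 = 3.0000, f(x_4) = 10.000000, coefficient = 1

I ≈ (0.375000/3) × 75.000000 = 9.375000
Exact value: 9.375000
Error: 0.000000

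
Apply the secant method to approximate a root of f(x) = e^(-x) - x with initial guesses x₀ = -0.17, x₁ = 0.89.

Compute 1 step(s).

f(x) = e^(-x) - x
x₀ = -0.17, x₁ = 0.89

Secant formula: x_{n+1} = x_n - f(x_n)(x_n - x_{n-1})/(f(x_n) - f(x_{n-1}))

Iteration 1:
  f(-0.170000) = 1.355305
  f(0.890000) = -0.479344
  x_2 = 0.890000 - (-0.479344)×(0.890000 - (-0.170000))/(-0.479344 - 1.355305)
       = 0.613051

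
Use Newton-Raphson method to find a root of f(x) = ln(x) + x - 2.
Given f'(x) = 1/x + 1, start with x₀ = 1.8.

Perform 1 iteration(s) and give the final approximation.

f(x) = ln(x) + x - 2
f'(x) = 1/x + 1
x₀ = 1.8

Newton-Raphson formula: x_{n+1} = x_n - f(x_n)/f'(x_n)

Iteration 1:
  f(1.800000) = 0.387787
  f'(1.800000) = 1.555556
  x_1 = 1.800000 - 0.387787/1.555556 = 1.550709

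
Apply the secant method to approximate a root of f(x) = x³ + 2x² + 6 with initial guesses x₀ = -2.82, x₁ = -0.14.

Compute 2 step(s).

f(x) = x³ + 2x² + 6
x₀ = -2.82, x₁ = -0.14

Secant formula: x_{n+1} = x_n - f(x_n)(x_n - x_{n-1})/(f(x_n) - f(x_{n-1}))

Iteration 1:
  f(-2.820000) = -0.520968
  f(-0.140000) = 6.036456
  x_2 = -0.140000 - 6.036456×(-0.140000 - (-2.820000))/(6.036456 - (-0.520968))
       = -2.607082
Iteration 2:
  f(-0.140000) = 6.036456
  f(-2.607082) = 1.873740
  x_3 = -2.607082 - 1.873740×(-2.607082 - (-0.140000))/(1.873740 - 6.036456)
       = -3.717575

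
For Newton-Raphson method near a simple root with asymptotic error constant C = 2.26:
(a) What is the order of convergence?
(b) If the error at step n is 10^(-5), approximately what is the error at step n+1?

(a) Newton-Raphson has quadratic (order 2) convergence near simple roots.
    This means |e_{n+1}| ≈ C|e_n|².

(b) With |e_n| = 10^(-5) and C = 2.26:
    |e_{n+1}| ≈ 2.26 × (10^(-5))² = 2.26 × 10^(-10)

(a) 2 (quadratic); (b) |e_{n+1}| ≈ 2.260e-10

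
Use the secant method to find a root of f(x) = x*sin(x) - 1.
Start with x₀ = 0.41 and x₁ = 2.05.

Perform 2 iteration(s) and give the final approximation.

f(x) = x*sin(x) - 1
x₀ = 0.41, x₁ = 2.05

Secant formula: x_{n+1} = x_n - f(x_n)(x_n - x_{n-1})/(f(x_n) - f(x_{n-1}))

Iteration 1:
  f(0.410000) = -0.836570
  f(2.050000) = 0.819093
  x_2 = 2.050000 - 0.819093×(2.050000 - 0.410000)/(0.819093 - (-0.836570))
       = 1.238656
Iteration 2:
  f(2.050000) = 0.819093
  f(1.238656) = 0.170959
  x_3 = 1.238656 - 0.170959×(1.238656 - 2.050000)/(0.170959 - 0.819093)
       = 1.024646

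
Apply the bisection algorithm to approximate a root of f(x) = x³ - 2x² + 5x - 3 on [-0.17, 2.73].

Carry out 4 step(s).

f(x) = x³ - 2x² + 5x - 3
Initial interval: [-0.17, 2.73]

Iteration 1:
  c_1 = (-0.170000 + 2.730000)/2 = 1.280000
  f(c_1) = f(1.280000) = 2.220352
  f(a) × f(c) < 0, new interval: [-0.170000, 1.280000]
Iteration 2:
  c_2 = (-0.170000 + 1.280000)/2 = 0.555000
  f(c_2) = f(0.555000) = -0.670096
  f(a) × f(c) ≥ 0, new interval: [0.555000, 1.280000]
Iteration 3:
  c_3 = (0.555000 + 1.280000)/2 = 0.917500
  f(c_3) = f(0.917500) = 0.676245
  f(a) × f(c) < 0, new interval: [0.555000, 0.917500]
Iteration 4:
  c_4 = (0.555000 + 0.917500)/2 = 0.736250
  f(c_4) = f(0.736250) = -0.003783
  f(a) × f(c) ≥ 0, new interval: [0.736250, 0.917500]

After 4 iteration(s), the approximation is c_4 = 0.736250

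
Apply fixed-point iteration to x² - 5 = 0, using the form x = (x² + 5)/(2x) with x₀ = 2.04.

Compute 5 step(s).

Equation: x² - 5 = 0
Fixed-point form: x = (x² + 5)/(2x)
x₀ = 2.04

x_1 = g(2.040000) = 2.245490
x_2 = g(2.245490) = 2.236088
x_3 = g(2.236088) = 2.236068
x_4 = g(2.236068) = 2.236068
x_5 = g(2.236068) = 2.236068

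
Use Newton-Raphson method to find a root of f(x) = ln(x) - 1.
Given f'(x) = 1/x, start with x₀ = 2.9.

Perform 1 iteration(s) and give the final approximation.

f(x) = ln(x) - 1
f'(x) = 1/x
x₀ = 2.9

Newton-Raphson formula: x_{n+1} = x_n - f(x_n)/f'(x_n)

Iteration 1:
  f(2.900000) = 0.064711
  f'(2.900000) = 0.344828
  x_1 = 2.900000 - 0.064711/0.344828 = 2.712339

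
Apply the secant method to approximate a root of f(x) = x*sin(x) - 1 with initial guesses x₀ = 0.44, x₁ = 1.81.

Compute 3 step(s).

f(x) = x*sin(x) - 1
x₀ = 0.44, x₁ = 1.81

Secant formula: x_{n+1} = x_n - f(x_n)(x_n - x_{n-1})/(f(x_n) - f(x_{n-1}))

Iteration 1:
  f(0.440000) = -0.812587
  f(1.810000) = 0.758464
  x_2 = 1.810000 - 0.758464×(1.810000 - 0.440000)/(0.758464 - (-0.812587))
       = 1.148598
Iteration 2:
  f(1.810000) = 0.758464
  f(1.148598) = 0.047740
  x_3 = 1.148598 - 0.047740×(1.148598 - 1.810000)/(0.047740 - 0.758464)
       = 1.104171
Iteration 3:
  f(1.148598) = 0.047740
  f(1.104171) = -0.013874
  x_4 = 1.104171 - (-0.013874)×(1.104171 - 1.148598)/(-0.013874 - 0.047740)
       = 1.114175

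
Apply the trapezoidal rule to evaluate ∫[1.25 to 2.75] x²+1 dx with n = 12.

f(x) = x²+1
a = 1.25, b = 2.75, n = 12
h = (b - a)/n = 0.125000

Trapezoidal rule: (h/2)[f(x₀) + 2f(x₁) + 2f(x₂) + ... + f(xₙ)]

x_0 = 1.2500, f(x_0) = 2.562500, coefficient = 1
x_1 = 1.3750, f(x_1) = 2.890625, coefficient = 2
x_2 = 1.5000, f(x_2) = 3.250000, coefficient = 2
x_3 = 1.6250, f(x_3) = 3.640625, coefficient = 2
x_4 = 1.7500, f(x_4) = 4.062500, coefficient = 2
x_5 = 1.8750, f(x_5) = 4.515625, coefficient = 2
x_6 = 2.0000, f(x_6) = 5.000000, coefficient = 2
x_7 = 2.1250, f(x_7) = 5.515625, coefficient = 2
x_8 = 2.2500, f(x_8) = 6.062500, coefficient = 2
x_9 = 2.3750, f(x_9) = 6.640625, coefficient = 2
x_10 = 2.5000, f(x_10) = 7.250000, coefficient = 2
x_11 = 2.6250, f(x_11) = 7.890625, coefficient = 2
x_12 = 2.7500, f(x_12) = 8.562500, coefficient = 1

I ≈ (0.125000/2) × 124.562500 = 7.785156
Exact value: 7.781250
Error: 0.003906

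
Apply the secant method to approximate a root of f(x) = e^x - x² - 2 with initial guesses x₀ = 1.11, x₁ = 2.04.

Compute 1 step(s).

f(x) = e^x - x² - 2
x₀ = 1.11, x₁ = 2.04

Secant formula: x_{n+1} = x_n - f(x_n)(x_n - x_{n-1})/(f(x_n) - f(x_{n-1}))

Iteration 1:
  f(1.110000) = -0.197742
  f(2.040000) = 1.529009
  x_2 = 2.040000 - 1.529009×(2.040000 - 1.110000)/(1.529009 - (-0.197742))
       = 1.216500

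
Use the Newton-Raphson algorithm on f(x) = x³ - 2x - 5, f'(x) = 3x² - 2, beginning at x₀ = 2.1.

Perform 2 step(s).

f(x) = x³ - 2x - 5
f'(x) = 3x² - 2
x₀ = 2.1

Newton-Raphson formula: x_{n+1} = x_n - f(x_n)/f'(x_n)

Iteration 1:
  f(2.100000) = 0.061000
  f'(2.100000) = 11.230000
  x_1 = 2.100000 - 0.061000/11.230000 = 2.094568
Iteration 2:
  f(2.094568) = 0.000186
  f'(2.094568) = 11.161647
  x_2 = 2.094568 - 0.000186/11.161647 = 2.094551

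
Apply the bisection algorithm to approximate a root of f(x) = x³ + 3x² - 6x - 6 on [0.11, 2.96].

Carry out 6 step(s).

f(x) = x³ + 3x² - 6x - 6
Initial interval: [0.11, 2.96]

Iteration 1:
  c_1 = (0.110000 + 2.960000)/2 = 1.535000
  f(c_1) = f(1.535000) = -4.524520
  f(a) × f(c) ≥ 0, new interval: [1.535000, 2.960000]
Iteration 2:
  c_2 = (1.535000 + 2.960000)/2 = 2.247500
  f(c_2) = f(2.247500) = 7.021467
  f(a) × f(c) < 0, new interval: [1.535000, 2.247500]
Iteration 3:
  c_3 = (1.535000 + 2.247500)/2 = 1.891250
  f(c_3) = f(1.891250) = 0.147653
  f(a) × f(c) < 0, new interval: [1.535000, 1.891250]
Iteration 4:
  c_4 = (1.535000 + 1.891250)/2 = 1.713125
  f(c_4) = f(1.713125) = -2.446684
  f(a) × f(c) ≥ 0, new interval: [1.713125, 1.891250]
Iteration 5:
  c_5 = (1.713125 + 1.891250)/2 = 1.802187
  f(c_5) = f(1.802187) = -1.216197
  f(a) × f(c) ≥ 0, new interval: [1.802187, 1.891250]
Iteration 6:
  c_6 = (1.802187 + 1.891250)/2 = 1.846719
  f(c_6) = f(1.846719) = -0.551208
  f(a) × f(c) ≥ 0, new interval: [1.846719, 1.891250]

After 6 iteration(s), the approximation is c_6 = 1.846719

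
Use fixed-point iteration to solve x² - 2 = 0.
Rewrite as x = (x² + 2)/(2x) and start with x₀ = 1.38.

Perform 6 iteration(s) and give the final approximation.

Equation: x² - 2 = 0
Fixed-point form: x = (x² + 2)/(2x)
x₀ = 1.38

x_1 = g(1.380000) = 1.414638
x_2 = g(1.414638) = 1.414214
x_3 = g(1.414214) = 1.414214
x_4 = g(1.414214) = 1.414214
x_5 = g(1.414214) = 1.414214
x_6 = g(1.414214) = 1.414214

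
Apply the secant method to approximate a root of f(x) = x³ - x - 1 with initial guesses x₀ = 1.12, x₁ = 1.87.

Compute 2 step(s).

f(x) = x³ - x - 1
x₀ = 1.12, x₁ = 1.87

Secant formula: x_{n+1} = x_n - f(x_n)(x_n - x_{n-1})/(f(x_n) - f(x_{n-1}))

Iteration 1:
  f(1.120000) = -0.715072
  f(1.870000) = 3.669203
  x_2 = 1.870000 - 3.669203×(1.870000 - 1.120000)/(3.669203 - (-0.715072))
       = 1.242324
Iteration 2:
  f(1.870000) = 3.669203
  f(1.242324) = -0.324958
  x_3 = 1.242324 - (-0.324958)×(1.242324 - 1.870000)/(-0.324958 - 3.669203)
       = 1.293391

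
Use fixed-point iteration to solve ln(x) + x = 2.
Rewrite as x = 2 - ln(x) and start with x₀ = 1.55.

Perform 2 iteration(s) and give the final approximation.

Equation: ln(x) + x = 2
Fixed-point form: x = 2 - ln(x)
x₀ = 1.55

x_1 = g(1.550000) = 1.561745
x_2 = g(1.561745) = 1.554196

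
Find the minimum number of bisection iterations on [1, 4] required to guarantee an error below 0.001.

We need (b-a)/2^n ≤ 0.001
(4 - 1)/2^n ≤ 0.001
3/2^n ≤ 0.001
2^n ≥ 3000
n ≥ log₂(3000) = 11.55
n ≥ 12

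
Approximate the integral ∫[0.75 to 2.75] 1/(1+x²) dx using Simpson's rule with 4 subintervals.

f(x) = 1/(1+x²)
a = 0.75, b = 2.75, n = 4
h = (b - a)/n = 0.500000

Simpson's rule: (h/3)[f(x₀) + 4f(x₁) + 2f(x₂) + ... + f(xₙ)]

x_0 = 0.7500, f(x_0) = 0.640000, coefficient = 1
x_1 = 1.2500, f(x_1) = 0.390244, coefficient = 4
x_2 = 1.7500, f(x_2) = 0.246154, coefficient = 2
x_3 = 2.2500, f(x_3) = 0.164948, coefficient = 4
x_4 = 2.7500, f(x_4) = 0.116788, coefficient = 1

I ≈ (0.500000/3) × 3.469865 = 0.578311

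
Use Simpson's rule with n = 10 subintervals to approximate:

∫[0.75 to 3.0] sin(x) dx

f(x) = sin(x)
a = 0.75, b = 3.0, n = 10
h = (b - a)/n = 0.225000

Simpson's rule: (h/3)[f(x₀) + 4f(x₁) + 2f(x₂) + ... + f(xₙ)]

x_0 = 0.7500, f(x_0) = 0.681639, coefficient = 1
x_1 = 0.9750, f(x_1) = 0.827702, coefficient = 4
x_2 = 1.2000, f(x_2) = 0.932039, coefficient = 2
x_3 = 1.4250, f(x_3) = 0.989391, coefficient = 4
x_4 = 1.6500, f(x_4) = 0.996865, coefficient = 2
x_5 = 1.8750, f(x_5) = 0.954086, coefficient = 4
x_6 = 2.1000, f(x_6) = 0.863209, coefficient = 2
x_7 = 2.3250, f(x_7) = 0.728817, coefficient = 4
x_8 = 2.5500, f(x_8) = 0.557684, coefficient = 2
x_9 = 2.7750, f(x_9) = 0.358437, coefficient = 4
x_10 = 3.0000, f(x_10) = 0.141120, coefficient = 1

I ≈ (0.225000/3) × 22.956080 = 1.721706
Exact value: 1.721681
Error: 0.000025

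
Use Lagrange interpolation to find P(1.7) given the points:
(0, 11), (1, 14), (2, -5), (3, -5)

Lagrange interpolation formula:
P(x) = Σ yᵢ × Lᵢ(x)
where Lᵢ(x) = Π_{j≠i} (x - xⱼ)/(xᵢ - xⱼ)

L_0(1.7) = (1.7 - 1)/(0 - 1) × (1.7 - 2)/(0 - 2) × (1.7 - 3)/(0 - 3) = -0.045500
L_1(1.7) = (1.7 - 0)/(1 - 0) × (1.7 - 2)/(1 - 2) × (1.7 - 3)/(1 - 3) = 0.331500
L_2(1.7) = (1.7 - 0)/(2 - 0) × (1.7 - 1)/(2 - 1) × (1.7 - 3)/(2 - 3) = 0.773500
L_3(1.7) = (1.7 - 0)/(3 - 0) × (1.7 - 1)/(3 - 1) × (1.7 - 2)/(3 - 2) = -0.059500

P(1.7) = 11×L_0(1.7) + 14×L_1(1.7) + (-5)×L_2(1.7) + (-5)×L_3(1.7)
P(1.7) = 0.570500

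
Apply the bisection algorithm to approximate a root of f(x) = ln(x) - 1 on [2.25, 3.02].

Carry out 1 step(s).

f(x) = ln(x) - 1
Initial interval: [2.25, 3.02]

Iteration 1:
  c_1 = (2.250000 + 3.020000)/2 = 2.635000
  f(c_1) = f(2.635000) = -0.031117
  f(a) × f(c) ≥ 0, new interval: [2.635000, 3.020000]

After 1 iteration(s), the approximation is c_1 = 2.635000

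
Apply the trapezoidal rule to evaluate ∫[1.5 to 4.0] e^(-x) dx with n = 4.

f(x) = e^(-x)
a = 1.5, b = 4.0, n = 4
h = (b - a)/n = 0.625000

Trapezoidal rule: (h/2)[f(x₀) + 2f(x₁) + 2f(x₂) + ... + f(xₙ)]

x_0 = 1.5000, f(x_0) = 0.223130, coefficient = 1
x_1 = 2.1250, f(x_1) = 0.119433, coefficient = 2
x_2 = 2.7500, f(x_2) = 0.063928, coefficient = 2
x_3 = 3.3750, f(x_3) = 0.034218, coefficient = 2
x_4 = 4.0000, f(x_4) = 0.018316, coefficient = 1

I ≈ (0.625000/2) × 0.676604 = 0.211439
Exact value: 0.204815
Error: 0.006624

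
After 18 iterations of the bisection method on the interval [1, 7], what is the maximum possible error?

Bisection error bound: |error| ≤ (b-a)/2^n
|error| ≤ (7 - 1)/2^18 = 6/2^18
|error| ≤ 0.0000228882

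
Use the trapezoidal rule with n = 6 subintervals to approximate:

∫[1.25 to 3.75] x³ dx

f(x) = x³
a = 1.25, b = 3.75, n = 6
h = (b - a)/n = 0.416667

Trapezoidal rule: (h/2)[f(x₀) + 2f(x₁) + 2f(x₂) + ... + f(xₙ)]

x_0 = 1.2500, f(x_0) = 1.953125, coefficient = 1
x_1 = 1.6667, f(x_1) = 4.629630, coefficient = 2
x_2 = 2.0833, f(x_2) = 9.042245, coefficient = 2
x_3 = 2.5000, f(x_3) = 15.625000, coefficient = 2
x_4 = 2.9167, f(x_4) = 24.811921, coefficient = 2
x_5 = 3.3333, f(x_5) = 37.037037, coefficient = 2
x_6 = 3.7500, f(x_6) = 52.734375, coefficient = 1

I ≈ (0.416667/2) × 236.979167 = 49.370660
Exact value: 48.828125
Error: 0.542535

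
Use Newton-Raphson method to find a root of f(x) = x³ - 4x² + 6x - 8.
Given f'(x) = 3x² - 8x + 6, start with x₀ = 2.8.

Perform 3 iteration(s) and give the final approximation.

f(x) = x³ - 4x² + 6x - 8
f'(x) = 3x² - 8x + 6
x₀ = 2.8

Newton-Raphson formula: x_{n+1} = x_n - f(x_n)/f'(x_n)

Iteration 1:
  f(2.800000) = -0.608000
  f'(2.800000) = 7.120000
  x_1 = 2.800000 - (-0.608000)/7.120000 = 2.885393
Iteration 2:
  f(2.885393) = 0.032708
  f'(2.885393) = 7.893337
  x_2 = 2.885393 - 0.032708/7.893337 = 2.881250
Iteration 3:
  f(2.881250) = 0.000080
  f'(2.881250) = 7.854801
  x_3 = 2.881250 - 0.000080/7.854801 = 2.881239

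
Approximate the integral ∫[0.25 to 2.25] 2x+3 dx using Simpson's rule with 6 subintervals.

f(x) = 2x+3
a = 0.25, b = 2.25, n = 6
h = (b - a)/n = 0.333333

Simpson's rule: (h/3)[f(x₀) + 4f(x₁) + 2f(x₂) + ... + f(xₙ)]

x_0 = 0.2500, f(x_0) = 3.500000, coefficient = 1
x_1 = 0.5833, f(x_1) = 4.166667, coefficient = 4
x_2 = 0.9167, f(x_2) = 4.833333, coefficient = 2
x_3 = 1.2500, f(x_3) = 5.500000, coefficient = 4
x_4 = 1.5833, f(x_4) = 6.166667, coefficient = 2
x_5 = 1.9167, f(x_5) = 6.833333, coefficient = 4
x_6 = 2.2500, f(x_6) = 7.500000, coefficient = 1

I ≈ (0.333333/3) × 99.000000 = 11.000000
Exact value: 11.000000
Error: 0.000000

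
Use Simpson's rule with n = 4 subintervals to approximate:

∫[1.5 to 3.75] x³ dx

f(x) = x³
a = 1.5, b = 3.75, n = 4
h = (b - a)/n = 0.562500

Simpson's rule: (h/3)[f(x₀) + 4f(x₁) + 2f(x₂) + ... + f(xₙ)]

x_0 = 1.5000, f(x_0) = 3.375000, coefficient = 1
x_1 = 2.0625, f(x_1) = 8.773682, coefficient = 4
x_2 = 2.6250, f(x_2) = 18.087891, coefficient = 2
x_3 = 3.1875, f(x_3) = 32.385498, coefficient = 4
x_4 = 3.7500, f(x_4) = 52.734375, coefficient = 1

I ≈ (0.562500/3) × 256.921875 = 48.172852
Exact value: 48.172852
Error: 0.000000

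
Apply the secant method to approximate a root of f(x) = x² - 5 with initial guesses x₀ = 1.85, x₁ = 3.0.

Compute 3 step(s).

f(x) = x² - 5
x₀ = 1.85, x₁ = 3.0

Secant formula: x_{n+1} = x_n - f(x_n)(x_n - x_{n-1})/(f(x_n) - f(x_{n-1}))

Iteration 1:
  f(1.850000) = -1.577500
  f(3.000000) = 4.000000
  x_2 = 3.000000 - 4.000000×(3.000000 - 1.850000)/(4.000000 - (-1.577500))
       = 2.175258
Iteration 2:
  f(3.000000) = 4.000000
  f(2.175258) = -0.268254
  x_3 = 2.175258 - (-0.268254)×(2.175258 - 3.000000)/(-0.268254 - 4.000000)
       = 2.227092
Iteration 3:
  f(2.175258) = -0.268254
  f(2.227092) = -0.040063
  x_4 = 2.227092 - (-0.040063)×(2.227092 - 2.175258)/(-0.040063 - (-0.268254))
       = 2.236192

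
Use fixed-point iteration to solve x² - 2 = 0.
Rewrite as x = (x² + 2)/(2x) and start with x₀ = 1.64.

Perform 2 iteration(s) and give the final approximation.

Equation: x² - 2 = 0
Fixed-point form: x = (x² + 2)/(2x)
x₀ = 1.64

x_1 = g(1.640000) = 1.429756
x_2 = g(1.429756) = 1.414298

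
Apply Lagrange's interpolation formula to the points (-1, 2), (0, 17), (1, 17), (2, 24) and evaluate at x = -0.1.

Lagrange interpolation formula:
P(x) = Σ yᵢ × Lᵢ(x)
where Lᵢ(x) = Π_{j≠i} (x - xⱼ)/(xᵢ - xⱼ)

L_0(-0.1) = (-0.1 - 0)/(-1 - 0) × (-0.1 - 1)/(-1 - 1) × (-0.1 - 2)/(-1 - 2) = 0.038500
L_1(-0.1) = (-0.1 - (-1))/(0 - (-1)) × (-0.1 - 1)/(0 - 1) × (-0.1 - 2)/(0 - 2) = 1.039500
L_2(-0.1) = (-0.1 - (-1))/(1 - (-1)) × (-0.1 - 0)/(1 - 0) × (-0.1 - 2)/(1 - 2) = -0.094500
L_3(-0.1) = (-0.1 - (-1))/(2 - (-1)) × (-0.1 - 0)/(2 - 0) × (-0.1 - 1)/(2 - 1) = 0.016500

P(-0.1) = 2×L_0(-0.1) + 17×L_1(-0.1) + 17×L_2(-0.1) + 24×L_3(-0.1)
P(-0.1) = 16.538000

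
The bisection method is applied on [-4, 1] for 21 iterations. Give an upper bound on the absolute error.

Bisection error bound: |error| ≤ (b-a)/2^n
|error| ≤ (1 - (-4))/2^21 = 5/2^21
|error| ≤ 0.0000023842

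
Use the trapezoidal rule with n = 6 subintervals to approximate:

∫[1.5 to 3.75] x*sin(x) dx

f(x) = x*sin(x)
a = 1.5, b = 3.75, n = 6
h = (b - a)/n = 0.375000

Trapezoidal rule: (h/2)[f(x₀) + 2f(x₁) + 2f(x₂) + ... + f(xₙ)]

x_0 = 1.5000, f(x_0) = 1.496242, coefficient = 1
x_1 = 1.8750, f(x_1) = 1.788911, coefficient = 2
x_2 = 2.2500, f(x_2) = 1.750665, coefficient = 2
x_3 = 2.6250, f(x_3) = 1.296541, coefficient = 2
x_4 = 3.0000, f(x_4) = 0.423360, coefficient = 2
x_5 = 3.3750, f(x_5) = -0.780617, coefficient = 2
x_6 = 3.7500, f(x_6) = -2.143355, coefficient = 1

I ≈ (0.375000/2) × 8.310607 = 1.558239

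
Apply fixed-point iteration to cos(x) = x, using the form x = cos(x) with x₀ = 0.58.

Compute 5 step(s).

Equation: cos(x) = x
Fixed-point form: x = cos(x)
x₀ = 0.58

x_1 = g(0.580000) = 0.836463
x_2 = g(0.836463) = 0.670093
x_3 = g(0.670093) = 0.783764
x_4 = g(0.783764) = 0.708261
x_5 = g(0.708261) = 0.759494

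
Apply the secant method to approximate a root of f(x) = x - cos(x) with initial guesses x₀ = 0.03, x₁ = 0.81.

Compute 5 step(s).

f(x) = x - cos(x)
x₀ = 0.03, x₁ = 0.81

Secant formula: x_{n+1} = x_n - f(x_n)(x_n - x_{n-1})/(f(x_n) - f(x_{n-1}))

Iteration 1:
  f(0.030000) = -0.969550
  f(0.810000) = 0.120502
  x_2 = 0.810000 - 0.120502×(0.810000 - 0.030000)/(0.120502 - (-0.969550))
       = 0.723774
Iteration 2:
  f(0.810000) = 0.120502
  f(0.723774) = -0.025539
  x_3 = 0.723774 - (-0.025539)×(0.723774 - 0.810000)/(-0.025539 - 0.120502)
       = 0.738852
Iteration 3:
  f(0.723774) = -0.025539
  f(0.738852) = -0.000390
  x_4 = 0.738852 - (-0.000390)×(0.738852 - 0.723774)/(-0.000390 - (-0.025539))
       = 0.739086
Iteration 4:
  f(0.738852) = -0.000390
  f(0.739086) = 0.000001
  x_5 = 0.739086 - 0.000001×(0.739086 - 0.738852)/(0.000001 - (-0.000390))
       = 0.739085
Iteration 5:
  f(0.739086) = 0.000001
  f(0.739085) = 0.000000
  x_6 = 0.739085 - 0.000000×(0.739085 - 0.739086)/(0.000000 - 0.000001)
       = 0.739085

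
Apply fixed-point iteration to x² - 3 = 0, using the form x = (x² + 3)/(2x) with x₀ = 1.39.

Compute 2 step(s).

Equation: x² - 3 = 0
Fixed-point form: x = (x² + 3)/(2x)
x₀ = 1.39

x_1 = g(1.390000) = 1.774137
x_2 = g(1.774137) = 1.732550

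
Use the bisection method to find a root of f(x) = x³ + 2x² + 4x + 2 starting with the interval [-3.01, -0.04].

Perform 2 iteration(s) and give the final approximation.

f(x) = x³ + 2x² + 4x + 2
Initial interval: [-3.01, -0.04]

Iteration 1:
  c_1 = (-3.010000 + (-0.040000))/2 = -1.525000
  f(c_1) = f(-1.525000) = -2.995328
  f(a) × f(c) ≥ 0, new interval: [-1.525000, -0.040000]
Iteration 2:
  c_2 = (-1.525000 + (-0.040000))/2 = -0.782500
  f(c_2) = f(-0.782500) = -0.384517
  f(a) × f(c) ≥ 0, new interval: [-0.782500, -0.040000]

After 2 iteration(s), the approximation is c_2 = -0.782500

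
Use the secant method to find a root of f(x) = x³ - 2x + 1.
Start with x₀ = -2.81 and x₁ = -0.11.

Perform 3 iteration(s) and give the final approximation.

f(x) = x³ - 2x + 1
x₀ = -2.81, x₁ = -0.11

Secant formula: x_{n+1} = x_n - f(x_n)(x_n - x_{n-1})/(f(x_n) - f(x_{n-1}))

Iteration 1:
  f(-2.810000) = -15.568041
  f(-0.110000) = 1.218669
  x_2 = -0.110000 - 1.218669×(-0.110000 - (-2.810000))/(1.218669 - (-15.568041))
       = -0.306013
Iteration 2:
  f(-0.110000) = 1.218669
  f(-0.306013) = 1.583369
  x_3 = -0.306013 - 1.583369×(-0.306013 - (-0.110000))/(1.583369 - 1.218669)
       = 0.544989
Iteration 3:
  f(-0.306013) = 1.583369
  f(0.544989) = 0.071891
  x_4 = 0.544989 - 0.071891×(0.544989 - (-0.306013))/(0.071891 - 1.583369)
       = 0.585465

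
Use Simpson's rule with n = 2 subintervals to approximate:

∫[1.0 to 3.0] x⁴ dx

f(x) = x⁴
a = 1.0, b = 3.0, n = 2
h = (b - a)/n = 1.000000

Simpson's rule: (h/3)[f(x₀) + 4f(x₁) + 2f(x₂) + ... + f(xₙ)]

x_0 = 1.0000, f(x_0) = 1.000000, coefficient = 1
x_1 = 2.0000, f(x_1) = 16.000000, coefficient = 4
x_2 = 3.0000, f(x_2) = 81.000000, coefficient = 1

I ≈ (1.000000/3) × 146.000000 = 48.666667
Exact value: 48.400000
Error: 0.266667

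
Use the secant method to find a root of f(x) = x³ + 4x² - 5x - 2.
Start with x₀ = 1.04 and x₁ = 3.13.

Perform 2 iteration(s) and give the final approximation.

f(x) = x³ + 4x² - 5x - 2
x₀ = 1.04, x₁ = 3.13

Secant formula: x_{n+1} = x_n - f(x_n)(x_n - x_{n-1})/(f(x_n) - f(x_{n-1}))

Iteration 1:
  f(1.040000) = -1.748736
  f(3.130000) = 52.201897
  x_2 = 3.130000 - 52.201897×(3.130000 - 1.040000)/(52.201897 - (-1.748736))
       = 1.107744
Iteration 2:
  f(3.130000) = 52.201897
  f(1.107744) = -1.271020
  x_3 = 1.107744 - (-1.271020)×(1.107744 - 3.130000)/(-1.271020 - 52.201897)
       = 1.155812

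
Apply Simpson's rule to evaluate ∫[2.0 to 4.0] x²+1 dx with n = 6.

f(x) = x²+1
a = 2.0, b = 4.0, n = 6
h = (b - a)/n = 0.333333

Simpson's rule: (h/3)[f(x₀) + 4f(x₁) + 2f(x₂) + ... + f(xₙ)]

x_0 = 2.0000, f(x_0) = 5.000000, coefficient = 1
x_1 = 2.3333, f(x_1) = 6.444444, coefficient = 4
x_2 = 2.6667, f(x_2) = 8.111111, coefficient = 2
x_3 = 3.0000, f(x_3) = 10.000000, coefficient = 4
x_4 = 3.3333, f(x_4) = 12.111111, coefficient = 2
x_5 = 3.6667, f(x_5) = 14.444444, coefficient = 4
x_6 = 4.0000, f(x_6) = 17.000000, coefficient = 1

I ≈ (0.333333/3) × 186.000000 = 20.666667
Exact value: 20.666667
Error: 0.000000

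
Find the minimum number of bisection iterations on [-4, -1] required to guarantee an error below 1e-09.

We need (b-a)/2^n ≤ 1e-09
(-1 - (-4))/2^n ≤ 1e-09
3/2^n ≤ 1e-09
2^n ≥ 3000000000
n ≥ log₂(3000000000) = 31.48
n ≥ 32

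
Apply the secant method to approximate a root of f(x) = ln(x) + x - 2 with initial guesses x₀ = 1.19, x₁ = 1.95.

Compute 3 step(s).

f(x) = ln(x) + x - 2
x₀ = 1.19, x₁ = 1.95

Secant formula: x_{n+1} = x_n - f(x_n)(x_n - x_{n-1})/(f(x_n) - f(x_{n-1}))

Iteration 1:
  f(1.190000) = -0.636047
  f(1.950000) = 0.617829
  x_2 = 1.950000 - 0.617829×(1.950000 - 1.190000)/(0.617829 - (-0.636047))
       = 1.575521
Iteration 2:
  f(1.950000) = 0.617829
  f(1.575521) = 0.030107
  x_3 = 1.575521 - 0.030107×(1.575521 - 1.950000)/(0.030107 - 0.617829)
       = 1.556338
Iteration 3:
  f(1.575521) = 0.030107
  f(1.556338) = -0.001327
  x_4 = 1.556338 - (-0.001327)×(1.556338 - 1.575521)/(-0.001327 - 0.030107)
       = 1.557147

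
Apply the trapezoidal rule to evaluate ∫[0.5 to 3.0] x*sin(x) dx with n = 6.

f(x) = x*sin(x)
a = 0.5, b = 3.0, n = 6
h = (b - a)/n = 0.416667

Trapezoidal rule: (h/2)[f(x₀) + 2f(x₁) + 2f(x₂) + ... + f(xₙ)]

x_0 = 0.5000, f(x_0) = 0.239713, coefficient = 1
x_1 = 0.9167, f(x_1) = 0.727446, coefficient = 2
x_2 = 1.3333, f(x_2) = 1.295917, coefficient = 2
x_3 = 1.7500, f(x_3) = 1.721975, coefficient = 2
x_4 = 2.1667, f(x_4) = 1.793264, coefficient = 2
x_5 = 2.5833, f(x_5) = 1.368419, coefficient = 2
x_6 = 3.0000, f(x_6) = 0.423360, coefficient = 1

I ≈ (0.416667/2) × 14.477117 = 3.016066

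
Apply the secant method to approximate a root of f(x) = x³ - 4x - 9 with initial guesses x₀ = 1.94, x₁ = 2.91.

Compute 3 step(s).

f(x) = x³ - 4x - 9
x₀ = 1.94, x₁ = 2.91

Secant formula: x_{n+1} = x_n - f(x_n)(x_n - x_{n-1})/(f(x_n) - f(x_{n-1}))

Iteration 1:
  f(1.940000) = -9.458616
  f(2.910000) = 4.002171
  x_2 = 2.910000 - 4.002171×(2.910000 - 1.940000)/(4.002171 - (-9.458616))
       = 2.621599
Iteration 2:
  f(2.910000) = 4.002171
  f(2.621599) = -1.468721
  x_3 = 2.621599 - (-1.468721)×(2.621599 - 2.910000)/(-1.468721 - 4.002171)
       = 2.699023
Iteration 3:
  f(2.621599) = -1.468721
  f(2.699023) = -0.134445
  x_4 = 2.699023 - (-0.134445)×(2.699023 - 2.621599)/(-0.134445 - (-1.468721))
       = 2.706825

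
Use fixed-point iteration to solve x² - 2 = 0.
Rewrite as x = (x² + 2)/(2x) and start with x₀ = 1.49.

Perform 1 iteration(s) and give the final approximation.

Equation: x² - 2 = 0
Fixed-point form: x = (x² + 2)/(2x)
x₀ = 1.49

x_1 = g(1.490000) = 1.416141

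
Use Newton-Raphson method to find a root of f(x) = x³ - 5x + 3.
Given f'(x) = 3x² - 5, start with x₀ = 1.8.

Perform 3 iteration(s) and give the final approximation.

f(x) = x³ - 5x + 3
f'(x) = 3x² - 5
x₀ = 1.8

Newton-Raphson formula: x_{n+1} = x_n - f(x_n)/f'(x_n)

Iteration 1:
  f(1.800000) = -0.168000
  f'(1.800000) = 4.720000
  x_1 = 1.800000 - (-0.168000)/4.720000 = 1.835593
Iteration 2:
  f(1.835593) = 0.006886
  f'(1.835593) = 5.108207
  x_2 = 1.835593 - 0.006886/5.108207 = 1.834245
Iteration 3:
  f(1.834245) = 0.000010
  f'(1.834245) = 5.093366
  x_3 = 1.834245 - 0.000010/5.093366 = 1.834243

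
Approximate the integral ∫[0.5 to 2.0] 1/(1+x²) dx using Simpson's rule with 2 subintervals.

f(x) = 1/(1+x²)
a = 0.5, b = 2.0, n = 2
h = (b - a)/n = 0.750000

Simpson's rule: (h/3)[f(x₀) + 4f(x₁) + 2f(x₂) + ... + f(xₙ)]

x_0 = 0.5000, f(x_0) = 0.800000, coefficient = 1
x_1 = 1.2500, f(x_1) = 0.390244, coefficient = 4
x_2 = 2.0000, f(x_2) = 0.200000, coefficient = 1

I ≈ (0.750000/3) × 2.560976 = 0.640244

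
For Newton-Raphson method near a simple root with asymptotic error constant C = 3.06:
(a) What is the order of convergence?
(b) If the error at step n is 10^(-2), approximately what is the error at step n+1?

(a) Newton-Raphson has quadratic (order 2) convergence near simple roots.
    This means |e_{n+1}| ≈ C|e_n|².

(b) With |e_n| = 10^(-2) and C = 3.06:
    |e_{n+1}| ≈ 3.06 × (10^(-2))² = 3.06 × 10^(-4)

(a) 2 (quadratic); (b) |e_{n+1}| ≈ 3.060e-04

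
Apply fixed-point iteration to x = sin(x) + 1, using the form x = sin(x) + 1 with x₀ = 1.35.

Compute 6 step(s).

Equation: x = sin(x) + 1
Fixed-point form: x = sin(x) + 1
x₀ = 1.35

x_1 = g(1.350000) = 1.975723
x_2 = g(1.975723) = 1.919131
x_3 = g(1.919131) = 1.939942
x_4 = g(1.939942) = 1.932636
x_5 = g(1.932636) = 1.935247
x_6 = g(1.935247) = 1.934320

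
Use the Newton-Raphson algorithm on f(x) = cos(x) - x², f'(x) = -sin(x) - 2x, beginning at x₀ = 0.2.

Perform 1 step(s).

f(x) = cos(x) - x²
f'(x) = -sin(x) - 2x
x₀ = 0.2

Newton-Raphson formula: x_{n+1} = x_n - f(x_n)/f'(x_n)

Iteration 1:
  f(0.200000) = 0.940067
  f'(0.200000) = -0.598669
  x_1 = 0.200000 - 0.940067/(-0.598669) = 1.770260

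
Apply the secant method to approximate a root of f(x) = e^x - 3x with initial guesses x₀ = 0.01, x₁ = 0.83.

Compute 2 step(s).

f(x) = e^x - 3x
x₀ = 0.01, x₁ = 0.83

Secant formula: x_{n+1} = x_n - f(x_n)(x_n - x_{n-1})/(f(x_n) - f(x_{n-1}))

Iteration 1:
  f(0.010000) = 0.980050
  f(0.830000) = -0.196681
  x_2 = 0.830000 - (-0.196681)×(0.830000 - 0.010000)/(-0.196681 - 0.980050)
       = 0.692944
Iteration 2:
  f(0.830000) = -0.196681
  f(0.692944) = -0.079238
  x_3 = 0.692944 - (-0.079238)×(0.692944 - 0.830000)/(-0.079238 - (-0.196681))
       = 0.600473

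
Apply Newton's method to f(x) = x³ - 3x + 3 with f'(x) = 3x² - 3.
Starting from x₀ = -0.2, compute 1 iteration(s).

f(x) = x³ - 3x + 3
f'(x) = 3x² - 3
x₀ = -0.2

Newton-Raphson formula: x_{n+1} = x_n - f(x_n)/f'(x_n)

Iteration 1:
  f(-0.200000) = 3.592000
  f'(-0.200000) = -2.880000
  x_1 = -0.200000 - 3.592000/(-2.880000) = 1.047222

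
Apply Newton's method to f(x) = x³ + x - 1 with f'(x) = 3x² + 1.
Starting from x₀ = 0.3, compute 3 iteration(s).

f(x) = x³ + x - 1
f'(x) = 3x² + 1
x₀ = 0.3

Newton-Raphson formula: x_{n+1} = x_n - f(x_n)/f'(x_n)

Iteration 1:
  f(0.300000) = -0.673000
  f'(0.300000) = 1.270000
  x_1 = 0.300000 - (-0.673000)/1.270000 = 0.829921
Iteration 2:
  f(0.829921) = 0.401546
  f'(0.829921) = 3.066308
  x_2 = 0.829921 - 0.401546/3.066308 = 0.698967
Iteration 3:
  f(0.698967) = 0.040451
  f'(0.698967) = 2.465665
  x_3 = 0.698967 - 0.040451/2.465665 = 0.682561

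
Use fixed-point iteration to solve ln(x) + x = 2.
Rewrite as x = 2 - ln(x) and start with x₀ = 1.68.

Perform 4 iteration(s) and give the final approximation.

Equation: ln(x) + x = 2
Fixed-point form: x = 2 - ln(x)
x₀ = 1.68

x_1 = g(1.680000) = 1.481206
x_2 = g(1.481206) = 1.607143
x_3 = g(1.607143) = 1.525542
x_4 = g(1.525542) = 1.577650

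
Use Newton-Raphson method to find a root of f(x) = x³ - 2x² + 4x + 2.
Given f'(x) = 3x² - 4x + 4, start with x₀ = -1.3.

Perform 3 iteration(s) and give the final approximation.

f(x) = x³ - 2x² + 4x + 2
f'(x) = 3x² - 4x + 4
x₀ = -1.3

Newton-Raphson formula: x_{n+1} = x_n - f(x_n)/f'(x_n)

Iteration 1:
  f(-1.300000) = -8.777000
  f'(-1.300000) = 14.270000
  x_1 = -1.300000 - (-8.777000)/14.270000 = -0.684933
Iteration 2:
  f(-0.684933) = -1.999327
  f'(-0.684933) = 8.147135
  x_2 = -0.684933 - (-1.999327)/8.147135 = -0.439531
Iteration 3:
  f(-0.439531) = -0.229411
  f'(-0.439531) = 6.337686
  x_3 = -0.439531 - (-0.229411)/6.337686 = -0.403333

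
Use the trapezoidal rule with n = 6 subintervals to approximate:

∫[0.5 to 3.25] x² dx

f(x) = x²
a = 0.5, b = 3.25, n = 6
h = (b - a)/n = 0.458333

Trapezoidal rule: (h/2)[f(x₀) + 2f(x₁) + 2f(x₂) + ... + f(xₙ)]

x_0 = 0.5000, f(x_0) = 0.250000, coefficient = 1
x_1 = 0.9583, f(x_1) = 0.918403, coefficient = 2
x_2 = 1.4167, f(x_2) = 2.006944, coefficient = 2
x_3 = 1.8750, f(x_3) = 3.515625, coefficient = 2
x_4 = 2.3333, f(x_4) = 5.444444, coefficient = 2
x_5 = 2.7917, f(x_5) = 7.793403, coefficient = 2
x_6 = 3.2500, f(x_6) = 10.562500, coefficient = 1

I ≈ (0.458333/2) × 50.170139 = 11.497323
Exact value: 11.401042
Error: 0.096282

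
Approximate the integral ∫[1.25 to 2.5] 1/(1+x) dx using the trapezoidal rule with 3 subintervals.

f(x) = 1/(1+x)
a = 1.25, b = 2.5, n = 3
h = (b - a)/n = 0.416667

Trapezoidal rule: (h/2)[f(x₀) + 2f(x₁) + 2f(x₂) + ... + f(xₙ)]

x_0 = 1.2500, f(x_0) = 0.444444, coefficient = 1
x_1 = 1.6667, f(x_1) = 0.375000, coefficient = 2
x_2 = 2.0833, f(x_2) = 0.324324, coefficient = 2
x_3 = 2.5000, f(x_3) = 0.285714, coefficient = 1

I ≈ (0.416667/2) × 2.128807 = 0.443502
Exact value: 0.441833
Error: 0.001669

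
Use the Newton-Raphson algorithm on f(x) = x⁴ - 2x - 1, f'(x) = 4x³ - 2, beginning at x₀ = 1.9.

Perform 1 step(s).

f(x) = x⁴ - 2x - 1
f'(x) = 4x³ - 2
x₀ = 1.9

Newton-Raphson formula: x_{n+1} = x_n - f(x_n)/f'(x_n)

Iteration 1:
  f(1.900000) = 8.232100
  f'(1.900000) = 25.436000
  x_1 = 1.900000 - 8.232100/25.436000 = 1.576360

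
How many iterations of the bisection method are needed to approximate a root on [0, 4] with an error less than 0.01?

We need (b-a)/2^n ≤ 0.01
(4 - 0)/2^n ≤ 0.01
4/2^n ≤ 0.01
2^n ≥ 400
n ≥ log₂(400) = 8.64
n ≥ 9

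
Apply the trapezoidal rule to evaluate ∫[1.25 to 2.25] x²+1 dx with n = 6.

f(x) = x²+1
a = 1.25, b = 2.25, n = 6
h = (b - a)/n = 0.166667

Trapezoidal rule: (h/2)[f(x₀) + 2f(x₁) + 2f(x₂) + ... + f(xₙ)]

x_0 = 1.2500, f(x_0) = 2.562500, coefficient = 1
x_1 = 1.4167, f(x_1) = 3.006944, coefficient = 2
x_2 = 1.5833, f(x_2) = 3.506944, coefficient = 2
x_3 = 1.7500, f(x_3) = 4.062500, coefficient = 2
x_4 = 1.9167, f(x_4) = 4.673611, coefficient = 2
x_5 = 2.0833, f(x_5) = 5.340278, coefficient = 2
x_6 = 2.2500, f(x_6) = 6.062500, coefficient = 1

I ≈ (0.166667/2) × 49.805556 = 4.150463
Exact value: 4.145833
Error: 0.004630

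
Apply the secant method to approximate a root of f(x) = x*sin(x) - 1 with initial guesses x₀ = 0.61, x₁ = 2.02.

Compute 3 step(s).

f(x) = x*sin(x) - 1
x₀ = 0.61, x₁ = 2.02

Secant formula: x_{n+1} = x_n - f(x_n)(x_n - x_{n-1})/(f(x_n) - f(x_{n-1}))

Iteration 1:
  f(0.610000) = -0.650551
  f(2.020000) = 0.819602
  x_2 = 2.020000 - 0.819602×(2.020000 - 0.610000)/(0.819602 - (-0.650551))
       = 1.233933
Iteration 2:
  f(2.020000) = 0.819602
  f(1.233933) = 0.164581
  x_3 = 1.233933 - 0.164581×(1.233933 - 2.020000)/(0.164581 - 0.819602)
       = 1.036425
Iteration 3:
  f(1.233933) = 0.164581
  f(1.036425) = -0.108064
  x_4 = 1.036425 - (-0.108064)×(1.036425 - 1.233933)/(-0.108064 - 0.164581)
       = 1.114708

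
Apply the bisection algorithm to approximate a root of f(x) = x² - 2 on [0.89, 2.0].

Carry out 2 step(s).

f(x) = x² - 2
Initial interval: [0.89, 2.0]

Iteration 1:
  c_1 = (0.890000 + 2.000000)/2 = 1.445000
  f(c_1) = f(1.445000) = 0.088025
  f(a) × f(c) < 0, new interval: [0.890000, 1.445000]
Iteration 2:
  c_2 = (0.890000 + 1.445000)/2 = 1.167500
  f(c_2) = f(1.167500) = -0.636944
  f(a) × f(c) ≥ 0, new interval: [1.167500, 1.445000]

After 2 iteration(s), the approximation is c_2 = 1.167500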